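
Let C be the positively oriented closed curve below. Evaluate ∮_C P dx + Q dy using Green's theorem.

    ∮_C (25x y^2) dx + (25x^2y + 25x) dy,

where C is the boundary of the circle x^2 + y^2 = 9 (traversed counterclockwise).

Green's theorem converts the closed line integral into a double integral over the enclosed region D:

    ∮_C P dx + Q dy = ∬_D (∂Q/∂x - ∂P/∂y) dA.

Here P = 25x y^2, Q = 25x^2y + 25x, so

    ∂Q/∂x = 50x y + 25,    ∂P/∂y = 50x y,
    ∂Q/∂x - ∂P/∂y = 25.

D is the region x^2 + y^2 ≤ 9. Evaluating the double integral:

In polar coordinates (x = r cos θ, y = r sin θ, dA = r dr dθ) the integrand becomes 25, so

    ∬_D (25) dA = ∫_0^{2π} ∫_0^{3} (25) · r dr dθ.

Inner (r from 0 to 3): 225/2.
Outer (θ from 0 to 2π): 225π.

Therefore ∮_C P dx + Q dy = 225π.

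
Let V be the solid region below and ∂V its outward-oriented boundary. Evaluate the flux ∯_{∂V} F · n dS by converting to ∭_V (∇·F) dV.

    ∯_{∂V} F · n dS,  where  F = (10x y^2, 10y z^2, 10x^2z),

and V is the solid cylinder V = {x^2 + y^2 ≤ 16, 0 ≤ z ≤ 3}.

By the divergence theorem,

    ∯_{∂V} F · n dS = ∭_V (∇ · F) dV.

Compute the divergence:
    ∇ · F = ∂F_x/∂x + ∂F_y/∂y + ∂F_z/∂z = 10y^2 + 10z^2 + 10x^2 = 10x^2 + 10y^2 + 10z^2.

In cylindrical coordinates, x = r cos(θ), y = r sin(θ), z = z, dV = r dr dθ dz, with 0 ≤ r ≤ 4, 0 ≤ θ ≤ 2π, 0 ≤ z ≤ 3.

The integrand, after substitution and multiplying by the volume element, becomes (10r^2 + 10z^2) · r, so

    ∭_V (∇·F) dV = ∫_0^{2π} ∫_0^{4} ∫_0^{3} (10r^2 + 10z^2) · r dz dr dθ.

Inner (z from 0 to 3): 30r (r^2 + 3).
Middle (r from 0 to 4): 2640.
Outer (θ from 0 to 2π): 5280π.

Therefore ∯_{∂V} F · n dS = 5280π.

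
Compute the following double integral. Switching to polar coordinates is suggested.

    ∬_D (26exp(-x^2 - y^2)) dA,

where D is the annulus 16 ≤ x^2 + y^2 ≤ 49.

The region D is 4 ≤ r ≤ 7, 0 ≤ θ ≤ 2π in polar coordinates, where x = r cos(θ), y = r sin(θ), and dA = r dr dθ.

Under the substitution, the integrand becomes 26exp(-r^2), so

    ∬_D (26exp(-x^2 - y^2)) dA = ∫_{0}^{2π} ∫_{4}^{7} (26exp(-r^2)) · r dr dθ.

Inner integral (in r): ∫_{4}^{7} (26exp(-r^2)) · r dr = -(13 - 13exp(33))exp(-49).

Outer integral (in θ): ∫_{0}^{2π} (-(13 - 13exp(33))exp(-49)) dθ = -26π (1 - exp(33))exp(-49).

Therefore ∬_D (26exp(-x^2 - y^2)) dA = -26π (1 - exp(33))exp(-49).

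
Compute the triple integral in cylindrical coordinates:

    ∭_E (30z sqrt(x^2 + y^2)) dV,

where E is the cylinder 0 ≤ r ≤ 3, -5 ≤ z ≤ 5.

In cylindrical coordinates, x = r cos(θ), y = r sin(θ), z = z, and dV = r dr dθ dz.

The integrand becomes 30r z, so

    ∭_E (30z sqrt(x^2 + y^2)) dV = ∫_{0}^{2π} ∫_{0}^{3} ∫_{-5}^{5} (30r z) · r dz dr dθ.

Inner (z): 0.
Middle (r from 0 to 3): 0.
Outer (θ): 0.

Therefore the triple integral equals 0.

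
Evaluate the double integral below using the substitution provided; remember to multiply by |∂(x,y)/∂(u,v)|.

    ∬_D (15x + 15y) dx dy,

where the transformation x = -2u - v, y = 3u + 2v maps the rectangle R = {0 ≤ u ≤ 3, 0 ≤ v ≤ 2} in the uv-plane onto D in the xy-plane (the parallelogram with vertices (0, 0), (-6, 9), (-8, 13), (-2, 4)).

Compute the Jacobian determinant of (x, y) with respect to (u, v):

    ∂(x,y)/∂(u,v) = | -2  -1 | = (-2)(2) - (-1)(3) = -1.
                   | 3  2 |

Its absolute value is |J| = 1 (the area scaling factor).

Substituting x = -2u - v, y = 3u + 2v into the integrand,

    15x + 15y → 15u + 15v,

so the integral becomes

    ∬_R (15u + 15v) · |J| du dv = ∫_0^3 ∫_0^2 (15u + 15v) dv du.

Inner (v): 30u + 30.
Outer (u): 225.

Therefore ∬_D (15x + 15y) dx dy = 225.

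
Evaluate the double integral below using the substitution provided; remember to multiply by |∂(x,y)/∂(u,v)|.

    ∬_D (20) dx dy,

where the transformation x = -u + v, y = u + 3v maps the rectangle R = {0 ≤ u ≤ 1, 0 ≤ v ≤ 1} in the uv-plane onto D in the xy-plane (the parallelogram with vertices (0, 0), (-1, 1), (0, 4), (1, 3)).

Compute the Jacobian determinant of (x, y) with respect to (u, v):

    ∂(x,y)/∂(u,v) = | -1  1 | = (-1)(3) - (1)(1) = -4.
                   | 1  3 |

Its absolute value is |J| = 4 (the area scaling factor).

Substituting x = -u + v, y = u + 3v into the integrand,

    20 → 20,

so the integral becomes

    ∬_R (20) · |J| du dv = ∫_0^1 ∫_0^1 (80) dv du.

Inner (v): 80.
Outer (u): 80.

Therefore ∬_D (20) dx dy = 80.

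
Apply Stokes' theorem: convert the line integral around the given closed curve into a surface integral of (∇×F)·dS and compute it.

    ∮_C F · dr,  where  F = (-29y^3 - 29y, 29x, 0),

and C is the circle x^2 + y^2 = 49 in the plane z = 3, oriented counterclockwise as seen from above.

Let S be the flat disk x^2 + y^2 ≤ 49 in the plane z = 3, with upward unit normal n̂ = ẑ. By Stokes' theorem,

    ∮_C F · dr = ∬_S (∇ × F) · n̂ dS = ∬_D (curl F)_z dA,

where D is the disk x^2 + y^2 ≤ 49.

Compute the curl of F = (-29y^3 - 29y, 29x, 0):
    (∇ × F)_x = ∂F_z/∂y - ∂F_y/∂z = 0,
    (∇ × F)_y = ∂F_x/∂z - ∂F_z/∂x = 0,
    (∇ × F)_z = ∂F_y/∂x - ∂F_x/∂y = 87y^2 + 58.

On z = 3, (curl F)_z = 87y^2 + 58.

Convert to polar (x = r cos θ, y = r sin θ, dA = r dr dθ); the integrand becomes 87r^2sin(θ)^2 + 58, so

    ∬_D (curl F)_z dA = ∫_0^{2π} ∫_0^{7} (87r^2sin(θ)^2 + 58) · r dr dθ.

Inner (r from 0 to 7): 208887sin(θ)^2/4 + 1421.
Outer (θ from 0 to 2π): 220255π/4.

Therefore ∮_C F · dr = 220255π/4.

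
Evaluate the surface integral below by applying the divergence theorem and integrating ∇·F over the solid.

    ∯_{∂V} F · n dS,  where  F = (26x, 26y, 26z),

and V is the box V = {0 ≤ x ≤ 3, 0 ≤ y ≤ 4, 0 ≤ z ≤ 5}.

By the divergence theorem,

    ∯_{∂V} F · n dS = ∭_V (∇ · F) dV.

Compute the divergence:
    ∇ · F = ∂F_x/∂x + ∂F_y/∂y + ∂F_z/∂z = 26 + 26 + 26 = 78.

V is a rectangular box, so dV = dx dy dz with 0 ≤ x ≤ 3, 0 ≤ y ≤ 4, 0 ≤ z ≤ 5.

Integrate (78) over V as an iterated integral:

    ∭_V (∇·F) dV = ∫_0^{3} ∫_0^{4} ∫_0^{5} (78) dz dy dx.

Inner (z from 0 to 5): 390.
Middle (y from 0 to 4): 1560.
Outer (x from 0 to 3): 4680.

Therefore ∯_{∂V} F · n dS = 4680.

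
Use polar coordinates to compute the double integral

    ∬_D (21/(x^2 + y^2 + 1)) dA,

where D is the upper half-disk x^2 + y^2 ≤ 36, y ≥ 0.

The region D is 0 ≤ r ≤ 6, 0 ≤ θ ≤ π in polar coordinates, where x = r cos(θ), y = r sin(θ), and dA = r dr dθ.

Under the substitution, the integrand becomes 21/(r^2 + 1), so

    ∬_D (21/(x^2 + y^2 + 1)) dA = ∫_{0}^{π} ∫_{0}^{6} (21/(r^2 + 1)) · r dr dθ.

Inner integral (in r): ∫_{0}^{6} (21/(r^2 + 1)) · r dr = 21log(37)/2.

Outer integral (in θ): ∫_{0}^{π} (21log(37)/2) dθ = 21π log(37)/2.

Therefore ∬_D (21/(x^2 + y^2 + 1)) dA = 21π log(37)/2.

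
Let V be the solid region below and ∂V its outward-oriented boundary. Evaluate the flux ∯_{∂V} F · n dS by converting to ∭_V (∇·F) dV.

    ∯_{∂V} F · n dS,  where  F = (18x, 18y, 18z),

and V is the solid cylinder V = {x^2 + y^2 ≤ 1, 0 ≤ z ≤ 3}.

By the divergence theorem,

    ∯_{∂V} F · n dS = ∭_V (∇ · F) dV.

Compute the divergence:
    ∇ · F = ∂F_x/∂x + ∂F_y/∂y + ∂F_z/∂z = 18 + 18 + 18 = 54.

In cylindrical coordinates, x = r cos(θ), y = r sin(θ), z = z, dV = r dr dθ dz, with 0 ≤ r ≤ 1, 0 ≤ θ ≤ 2π, 0 ≤ z ≤ 3.

The integrand, after substitution and multiplying by the volume element, becomes (54) · r, so

    ∭_V (∇·F) dV = ∫_0^{2π} ∫_0^{1} ∫_0^{3} (54) · r dz dr dθ.

Inner (z from 0 to 3): 162r.
Middle (r from 0 to 1): 81.
Outer (θ from 0 to 2π): 162π.

Therefore ∯_{∂V} F · n dS = 162π.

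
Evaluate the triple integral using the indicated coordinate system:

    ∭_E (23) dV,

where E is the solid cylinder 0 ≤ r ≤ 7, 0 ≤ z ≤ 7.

In cylindrical coordinates, x = r cos(θ), y = r sin(θ), z = z, and dV = r dr dθ dz.

The integrand becomes 23, so

    ∭_E (23) dV = ∫_{0}^{2π} ∫_{0}^{7} ∫_{0}^{7} (23) · r dz dr dθ.

Inner (z): 161r.
Middle (r from 0 to 7): 7889/2.
Outer (θ): 7889π.

Therefore the triple integral equals 7889π.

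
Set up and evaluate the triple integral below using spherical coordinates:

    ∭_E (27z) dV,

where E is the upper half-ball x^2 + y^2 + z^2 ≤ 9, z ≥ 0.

In spherical coordinates, x = ρ sin(φ) cos(θ), y = ρ sin(φ) sin(θ), z = ρ cos(φ), and dV = ρ^2 sin(φ) dρ dφ dθ.

The integrand becomes 27ρ cos(φ), so

    ∭_E (27z) dV = ∫_{0}^{2π} ∫_{0}^{π/2} ∫_{0}^{3} (27ρ cos(φ)) · ρ^2 sin(φ) dρ dφ dθ.

Inner (ρ): 2187sin(2φ)/8.
Middle (φ): 2187/8.
Outer (θ): 2187π/4.

Therefore the triple integral equals 2187π/4.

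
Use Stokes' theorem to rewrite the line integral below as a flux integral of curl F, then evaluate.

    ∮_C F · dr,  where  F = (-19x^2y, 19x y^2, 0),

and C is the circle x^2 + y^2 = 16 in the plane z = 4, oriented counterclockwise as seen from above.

Let S be the flat disk x^2 + y^2 ≤ 16 in the plane z = 4, with upward unit normal n̂ = ẑ. By Stokes' theorem,

    ∮_C F · dr = ∬_S (∇ × F) · n̂ dS = ∬_D (curl F)_z dA,

where D is the disk x^2 + y^2 ≤ 16.

Compute the curl of F = (-19x^2y, 19x y^2, 0):
    (∇ × F)_x = ∂F_z/∂y - ∂F_y/∂z = 0,
    (∇ × F)_y = ∂F_x/∂z - ∂F_z/∂x = 0,
    (∇ × F)_z = ∂F_y/∂x - ∂F_x/∂y = 19x^2 + 19y^2.

On z = 4, (curl F)_z = 19x^2 + 19y^2.

Convert to polar (x = r cos θ, y = r sin θ, dA = r dr dθ); the integrand becomes 19r^2, so

    ∬_D (curl F)_z dA = ∫_0^{2π} ∫_0^{4} (19r^2) · r dr dθ.

Inner (r from 0 to 4): 1216.
Outer (θ from 0 to 2π): 2432π.

Therefore ∮_C F · dr = 2432π.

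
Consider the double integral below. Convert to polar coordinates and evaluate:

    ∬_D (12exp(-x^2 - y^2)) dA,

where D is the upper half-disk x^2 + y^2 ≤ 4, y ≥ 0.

The region D is 0 ≤ r ≤ 2, 0 ≤ θ ≤ π in polar coordinates, where x = r cos(θ), y = r sin(θ), and dA = r dr dθ.

Under the substitution, the integrand becomes 12exp(-r^2), so

    ∬_D (12exp(-x^2 - y^2)) dA = ∫_{0}^{π} ∫_{0}^{2} (12exp(-r^2)) · r dr dθ.

Inner integral (in r): ∫_{0}^{2} (12exp(-r^2)) · r dr = 6 - 6exp(-4).

Outer integral (in θ): ∫_{0}^{π} (6 - 6exp(-4)) dθ = -6π exp(-4) + 6π.

Therefore ∬_D (12exp(-x^2 - y^2)) dA = -6π exp(-4) + 6π.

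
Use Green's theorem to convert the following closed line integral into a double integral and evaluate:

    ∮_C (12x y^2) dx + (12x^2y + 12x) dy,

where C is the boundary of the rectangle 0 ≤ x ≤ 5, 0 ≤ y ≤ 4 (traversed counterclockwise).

Green's theorem converts the closed line integral into a double integral over the enclosed region D:

    ∮_C P dx + Q dy = ∬_D (∂Q/∂x - ∂P/∂y) dA.

Here P = 12x y^2, Q = 12x^2y + 12x, so

    ∂Q/∂x = 24x y + 12,    ∂P/∂y = 24x y,
    ∂Q/∂x - ∂P/∂y = 12.

D is the region 0 ≤ x ≤ 5, 0 ≤ y ≤ 4. Evaluating the double integral:

    ∬_D (12) dA = ∫_0^{5} ∫_0^{4} (12) dy dx.

Inner (y from 0 to 4): 48.
Outer (x from 0 to 5): 240.

Therefore ∮_C P dx + Q dy = 240.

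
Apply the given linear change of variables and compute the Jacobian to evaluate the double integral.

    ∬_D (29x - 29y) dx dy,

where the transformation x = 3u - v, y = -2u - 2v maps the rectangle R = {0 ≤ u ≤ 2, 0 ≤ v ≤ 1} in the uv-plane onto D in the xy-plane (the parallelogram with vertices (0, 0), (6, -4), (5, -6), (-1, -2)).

Compute the Jacobian determinant of (x, y) with respect to (u, v):

    ∂(x,y)/∂(u,v) = | 3  -1 | = (3)(-2) - (-1)(-2) = -8.
                   | -2  -2 |

Its absolute value is |J| = 8 (the area scaling factor).

Substituting x = 3u - v, y = -2u - 2v into the integrand,

    29x - 29y → 145u + 29v,

so the integral becomes

    ∬_R (145u + 29v) · |J| du dv = ∫_0^2 ∫_0^1 (1160u + 232v) dv du.

Inner (v): 1160u + 116.
Outer (u): 2552.

Therefore ∬_D (29x - 29y) dx dy = 2552.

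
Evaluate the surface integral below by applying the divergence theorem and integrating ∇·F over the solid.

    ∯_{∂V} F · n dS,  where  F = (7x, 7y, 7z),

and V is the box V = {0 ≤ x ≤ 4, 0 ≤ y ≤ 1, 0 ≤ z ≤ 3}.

By the divergence theorem,

    ∯_{∂V} F · n dS = ∭_V (∇ · F) dV.

Compute the divergence:
    ∇ · F = ∂F_x/∂x + ∂F_y/∂y + ∂F_z/∂z = 7 + 7 + 7 = 21.

V is a rectangular box, so dV = dx dy dz with 0 ≤ x ≤ 4, 0 ≤ y ≤ 1, 0 ≤ z ≤ 3.

Integrate (21) over V as an iterated integral:

    ∭_V (∇·F) dV = ∫_0^{4} ∫_0^{1} ∫_0^{3} (21) dz dy dx.

Inner (z from 0 to 3): 63.
Middle (y from 0 to 1): 63.
Outer (x from 0 to 4): 252.

Therefore ∯_{∂V} F · n dS = 252.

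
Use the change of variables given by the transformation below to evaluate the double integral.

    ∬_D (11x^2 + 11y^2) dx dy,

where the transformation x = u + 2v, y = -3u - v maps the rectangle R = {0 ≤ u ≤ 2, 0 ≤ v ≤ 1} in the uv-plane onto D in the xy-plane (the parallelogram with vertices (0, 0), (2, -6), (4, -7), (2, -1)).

Compute the Jacobian determinant of (x, y) with respect to (u, v):

    ∂(x,y)/∂(u,v) = | 1  2 | = (1)(-1) - (2)(-3) = 5.
                   | -3  -1 |

Its absolute value is |J| = 5 (the area scaling factor).

Substituting x = u + 2v, y = -3u - v into the integrand,

    11x^2 + 11y^2 → 110u^2 + 110u v + 55v^2,

so the integral becomes

    ∬_R (110u^2 + 110u v + 55v^2) · |J| du dv = ∫_0^2 ∫_0^1 (550u^2 + 550u v + 275v^2) dv du.

Inner (v): 550u^2 + 275u + 275/3.
Outer (u): 2200.

Therefore ∬_D (11x^2 + 11y^2) dx dy = 2200.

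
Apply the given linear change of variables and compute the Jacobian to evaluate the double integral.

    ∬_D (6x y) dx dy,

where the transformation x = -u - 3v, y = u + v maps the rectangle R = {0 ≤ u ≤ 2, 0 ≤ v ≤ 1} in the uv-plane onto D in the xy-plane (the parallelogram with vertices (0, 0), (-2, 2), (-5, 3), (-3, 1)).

Compute the Jacobian determinant of (x, y) with respect to (u, v):

    ∂(x,y)/∂(u,v) = | -1  -3 | = (-1)(1) - (-3)(1) = 2.
                   | 1  1 |

Its absolute value is |J| = 2 (the area scaling factor).

Substituting x = -u - 3v, y = u + v into the integrand,

    6x y → -6u^2 - 24u v - 18v^2,

so the integral becomes

    ∬_R (-6u^2 - 24u v - 18v^2) · |J| du dv = ∫_0^2 ∫_0^1 (-12u^2 - 48u v - 36v^2) dv du.

Inner (v): -12u^2 - 24u - 12.
Outer (u): -104.

Therefore ∬_D (6x y) dx dy = -104.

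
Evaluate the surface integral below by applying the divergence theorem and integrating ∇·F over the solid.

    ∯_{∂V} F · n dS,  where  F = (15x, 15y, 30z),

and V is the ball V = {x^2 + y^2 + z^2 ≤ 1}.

By the divergence theorem,

    ∯_{∂V} F · n dS = ∭_V (∇ · F) dV.

Compute the divergence:
    ∇ · F = ∂F_x/∂x + ∂F_y/∂y + ∂F_z/∂z = 15 + 15 + 30 = 60.

In spherical coordinates, x = ρ sin(φ) cos(θ), y = ρ sin(φ) sin(θ), z = ρ cos(φ), dV = ρ^2 sin(φ) dρ dφ dθ, with 0 ≤ ρ ≤ 1, 0 ≤ φ ≤ π, 0 ≤ θ ≤ 2π.

The integrand, after substitution and multiplying by the volume element, becomes (60) · ρ^2 sin(φ), so

    ∭_V (∇·F) dV = ∫_0^{2π} ∫_0^{π} ∫_0^{1} (60) · ρ^2 sin(φ) dρ dφ dθ.

Inner (ρ from 0 to 1): 20sin(φ).
Middle (φ from 0 to π): 40.
Outer (θ from 0 to 2π): 80π.

Therefore ∯_{∂V} F · n dS = 80π.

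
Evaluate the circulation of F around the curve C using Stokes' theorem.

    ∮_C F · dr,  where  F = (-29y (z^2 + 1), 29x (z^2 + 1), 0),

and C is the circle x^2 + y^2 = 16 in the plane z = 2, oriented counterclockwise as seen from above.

Let S be the flat disk x^2 + y^2 ≤ 16 in the plane z = 2, with upward unit normal n̂ = ẑ. By Stokes' theorem,

    ∮_C F · dr = ∬_S (∇ × F) · n̂ dS = ∬_D (curl F)_z dA,

where D is the disk x^2 + y^2 ≤ 16.

Compute the curl of F = (-29y (z^2 + 1), 29x (z^2 + 1), 0):
    (∇ × F)_x = ∂F_z/∂y - ∂F_y/∂z = -58x z,
    (∇ × F)_y = ∂F_x/∂z - ∂F_z/∂x = -58y z,
    (∇ × F)_z = ∂F_y/∂x - ∂F_x/∂y = 58z^2 + 58.

On z = 2, (curl F)_z = 290.

Convert to polar (x = r cos θ, y = r sin θ, dA = r dr dθ); the integrand becomes 290, so

    ∬_D (curl F)_z dA = ∫_0^{2π} ∫_0^{4} (290) · r dr dθ.

Inner (r from 0 to 4): 2320.
Outer (θ from 0 to 2π): 4640π.

Therefore ∮_C F · dr = 4640π.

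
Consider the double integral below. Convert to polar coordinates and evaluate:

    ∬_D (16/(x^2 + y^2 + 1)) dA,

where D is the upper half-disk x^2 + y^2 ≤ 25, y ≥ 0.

The region D is 0 ≤ r ≤ 5, 0 ≤ θ ≤ π in polar coordinates, where x = r cos(θ), y = r sin(θ), and dA = r dr dθ.

Under the substitution, the integrand becomes 16/(r^2 + 1), so

    ∬_D (16/(x^2 + y^2 + 1)) dA = ∫_{0}^{π} ∫_{0}^{5} (16/(r^2 + 1)) · r dr dθ.

Inner integral (in r): ∫_{0}^{5} (16/(r^2 + 1)) · r dr = log(208827064576).

Outer integral (in θ): ∫_{0}^{π} (log(208827064576)) dθ = log(208827064576^π).

Therefore ∬_D (16/(x^2 + y^2 + 1)) dA = log(208827064576^π).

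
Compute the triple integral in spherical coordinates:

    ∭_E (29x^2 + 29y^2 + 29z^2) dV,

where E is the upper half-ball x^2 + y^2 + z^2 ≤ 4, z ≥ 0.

In spherical coordinates, x = ρ sin(φ) cos(θ), y = ρ sin(φ) sin(θ), z = ρ cos(φ), and dV = ρ^2 sin(φ) dρ dφ dθ.

The integrand becomes 29ρ^2, so

    ∭_E (29x^2 + 29y^2 + 29z^2) dV = ∫_{0}^{2π} ∫_{0}^{π/2} ∫_{0}^{2} (29ρ^2) · ρ^2 sin(φ) dρ dφ dθ.

Inner (ρ): 928sin(φ)/5.
Middle (φ): 928/5.
Outer (θ): 1856π/5.

Therefore the triple integral equals 1856π/5.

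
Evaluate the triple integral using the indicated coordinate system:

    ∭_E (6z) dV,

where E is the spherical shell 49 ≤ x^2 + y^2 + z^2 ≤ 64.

In spherical coordinates, x = ρ sin(φ) cos(θ), y = ρ sin(φ) sin(θ), z = ρ cos(φ), and dV = ρ^2 sin(φ) dρ dφ dθ.

The integrand becomes 6ρ cos(φ), so

    ∭_E (6z) dV = ∫_{0}^{2π} ∫_{0}^{π} ∫_{7}^{8} (6ρ cos(φ)) · ρ^2 sin(φ) dρ dφ dθ.

Inner (ρ): 5085sin(2φ)/4.
Middle (φ): 0.
Outer (θ): 0.

Therefore the triple integral equals 0.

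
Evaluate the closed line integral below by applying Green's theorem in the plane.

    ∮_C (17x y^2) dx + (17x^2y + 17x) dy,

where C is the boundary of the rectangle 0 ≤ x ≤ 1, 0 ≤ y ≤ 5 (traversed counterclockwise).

Green's theorem converts the closed line integral into a double integral over the enclosed region D:

    ∮_C P dx + Q dy = ∬_D (∂Q/∂x - ∂P/∂y) dA.

Here P = 17x y^2, Q = 17x^2y + 17x, so

    ∂Q/∂x = 34x y + 17,    ∂P/∂y = 34x y,
    ∂Q/∂x - ∂P/∂y = 17.

D is the region 0 ≤ x ≤ 1, 0 ≤ y ≤ 5. Evaluating the double integral:

    ∬_D (17) dA = ∫_0^{1} ∫_0^{5} (17) dy dx.

Inner (y from 0 to 5): 85.
Outer (x from 0 to 1): 85.

Therefore ∮_C P dx + Q dy = 85.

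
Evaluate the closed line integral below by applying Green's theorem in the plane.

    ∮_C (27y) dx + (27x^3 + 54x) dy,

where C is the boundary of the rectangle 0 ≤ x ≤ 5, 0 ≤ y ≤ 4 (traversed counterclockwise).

Green's theorem converts the closed line integral into a double integral over the enclosed region D:

    ∮_C P dx + Q dy = ∬_D (∂Q/∂x - ∂P/∂y) dA.

Here P = 27y, Q = 27x^3 + 54x, so

    ∂Q/∂x = 81x^2 + 54,    ∂P/∂y = 27,
    ∂Q/∂x - ∂P/∂y = 81x^2 + 27.

D is the region 0 ≤ x ≤ 5, 0 ≤ y ≤ 4. Evaluating the double integral:

    ∬_D (81x^2 + 27) dA = ∫_0^{5} ∫_0^{4} (81x^2 + 27) dy dx.

Inner (y from 0 to 4): 324x^2 + 108.
Outer (x from 0 to 5): 14040.

Therefore ∮_C P dx + Q dy = 14040.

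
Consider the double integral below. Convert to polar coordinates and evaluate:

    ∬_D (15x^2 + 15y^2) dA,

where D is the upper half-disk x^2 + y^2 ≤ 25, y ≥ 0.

The region D is 0 ≤ r ≤ 5, 0 ≤ θ ≤ π in polar coordinates, where x = r cos(θ), y = r sin(θ), and dA = r dr dθ.

Under the substitution, the integrand becomes 15r^2, so

    ∬_D (15x^2 + 15y^2) dA = ∫_{0}^{π} ∫_{0}^{5} (15r^2) · r dr dθ.

Inner integral (in r): ∫_{0}^{5} (15r^2) · r dr = 9375/4.

Outer integral (in θ): ∫_{0}^{π} (9375/4) dθ = 9375π/4.

Therefore ∬_D (15x^2 + 15y^2) dA = 9375π/4.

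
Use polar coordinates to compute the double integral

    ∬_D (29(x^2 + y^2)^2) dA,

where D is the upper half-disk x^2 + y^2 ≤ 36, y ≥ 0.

The region D is 0 ≤ r ≤ 6, 0 ≤ θ ≤ π in polar coordinates, where x = r cos(θ), y = r sin(θ), and dA = r dr dθ.

Under the substitution, the integrand becomes 29r^4, so

    ∬_D (29(x^2 + y^2)^2) dA = ∫_{0}^{π} ∫_{0}^{6} (29r^4) · r dr dθ.

Inner integral (in r): ∫_{0}^{6} (29r^4) · r dr = 225504.

Outer integral (in θ): ∫_{0}^{π} (225504) dθ = 225504π.

Therefore ∬_D (29(x^2 + y^2)^2) dA = 225504π.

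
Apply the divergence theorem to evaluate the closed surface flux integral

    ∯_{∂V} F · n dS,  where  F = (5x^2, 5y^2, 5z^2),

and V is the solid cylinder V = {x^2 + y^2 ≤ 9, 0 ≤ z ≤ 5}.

By the divergence theorem,

    ∯_{∂V} F · n dS = ∭_V (∇ · F) dV.

Compute the divergence:
    ∇ · F = ∂F_x/∂x + ∂F_y/∂y + ∂F_z/∂z = 10x + 10y + 10z.

In cylindrical coordinates, x = r cos(θ), y = r sin(θ), z = z, dV = r dr dθ dz, with 0 ≤ r ≤ 3, 0 ≤ θ ≤ 2π, 0 ≤ z ≤ 5.

The integrand, after substitution and multiplying by the volume element, becomes (10sqrt(2)r sin(θ + π/4) + 10z) · r, so

    ∭_V (∇·F) dV = ∫_0^{2π} ∫_0^{3} ∫_0^{5} (10sqrt(2)r sin(θ + π/4) + 10z) · r dz dr dθ.

Inner (z from 0 to 5): 25r (2sqrt(2)r sin(θ + π/4) + 5).
Middle (r from 0 to 3): 450sqrt(2)sin(θ + π/4) + 1125/2.
Outer (θ from 0 to 2π): 1125π.

Therefore ∯_{∂V} F · n dS = 1125π.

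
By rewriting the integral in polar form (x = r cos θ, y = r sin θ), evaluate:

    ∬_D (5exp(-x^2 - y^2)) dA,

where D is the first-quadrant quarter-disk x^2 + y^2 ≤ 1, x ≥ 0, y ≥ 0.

The region D is 0 ≤ r ≤ 1, 0 ≤ θ ≤ π/2 in polar coordinates, where x = r cos(θ), y = r sin(θ), and dA = r dr dθ.

Under the substitution, the integrand becomes 5exp(-r^2), so

    ∬_D (5exp(-x^2 - y^2)) dA = ∫_{0}^{π/2} ∫_{0}^{1} (5exp(-r^2)) · r dr dθ.

Inner integral (in r): ∫_{0}^{1} (5exp(-r^2)) · r dr = 5/2 - 5exp(-1)/2.

Outer integral (in θ): ∫_{0}^{π/2} (5/2 - 5exp(-1)/2) dθ = -5π (1 - e)exp(-1)/4.

Therefore ∬_D (5exp(-x^2 - y^2)) dA = -5π (1 - e)exp(-1)/4.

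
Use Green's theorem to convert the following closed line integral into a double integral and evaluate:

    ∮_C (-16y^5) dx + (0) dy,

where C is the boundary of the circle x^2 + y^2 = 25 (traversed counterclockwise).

Green's theorem converts the closed line integral into a double integral over the enclosed region D:

    ∮_C P dx + Q dy = ∬_D (∂Q/∂x - ∂P/∂y) dA.

Here P = -16y^5, Q = 0, so

    ∂Q/∂x = 0,    ∂P/∂y = -80y^4,
    ∂Q/∂x - ∂P/∂y = 80y^4.

D is the region x^2 + y^2 ≤ 25. Evaluating the double integral:

In polar coordinates (x = r cos θ, y = r sin θ, dA = r dr dθ) the integrand becomes 80r^4sin(θ)^4, so

    ∬_D (80y^4) dA = ∫_0^{2π} ∫_0^{5} (80r^4sin(θ)^4) · r dr dθ.

Inner (r from 0 to 5): 625000sin(θ)^4/3.
Outer (θ from 0 to 2π): 156250π.

Therefore ∮_C P dx + Q dy = 156250π.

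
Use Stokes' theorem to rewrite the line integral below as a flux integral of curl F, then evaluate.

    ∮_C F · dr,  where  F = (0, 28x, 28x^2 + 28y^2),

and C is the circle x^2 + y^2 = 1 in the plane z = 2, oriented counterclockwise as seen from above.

Let S be the flat disk x^2 + y^2 ≤ 1 in the plane z = 2, with upward unit normal n̂ = ẑ. By Stokes' theorem,

    ∮_C F · dr = ∬_S (∇ × F) · n̂ dS = ∬_D (curl F)_z dA,

where D is the disk x^2 + y^2 ≤ 1.

Compute the curl of F = (0, 28x, 28x^2 + 28y^2):
    (∇ × F)_x = ∂F_z/∂y - ∂F_y/∂z = 56y,
    (∇ × F)_y = ∂F_x/∂z - ∂F_z/∂x = -56x,
    (∇ × F)_z = ∂F_y/∂x - ∂F_x/∂y = 28.

On z = 2, (curl F)_z = 28.

Convert to polar (x = r cos θ, y = r sin θ, dA = r dr dθ); the integrand becomes 28, so

    ∬_D (curl F)_z dA = ∫_0^{2π} ∫_0^{1} (28) · r dr dθ.

Inner (r from 0 to 1): 14.
Outer (θ from 0 to 2π): 28π.

Therefore ∮_C F · dr = 28π.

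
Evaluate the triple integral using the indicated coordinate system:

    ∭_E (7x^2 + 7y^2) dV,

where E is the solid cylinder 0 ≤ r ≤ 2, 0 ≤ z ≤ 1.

In cylindrical coordinates, x = r cos(θ), y = r sin(θ), z = z, and dV = r dr dθ dz.

The integrand becomes 7r^2, so

    ∭_E (7x^2 + 7y^2) dV = ∫_{0}^{2π} ∫_{0}^{2} ∫_{0}^{1} (7r^2) · r dz dr dθ.

Inner (z): 7r^3.
Middle (r from 0 to 2): 28.
Outer (θ): 56π.

Therefore the triple integral equals 56π.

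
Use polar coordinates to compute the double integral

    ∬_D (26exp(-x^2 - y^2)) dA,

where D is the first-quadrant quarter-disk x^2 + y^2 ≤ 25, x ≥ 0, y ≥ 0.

The region D is 0 ≤ r ≤ 5, 0 ≤ θ ≤ π/2 in polar coordinates, where x = r cos(θ), y = r sin(θ), and dA = r dr dθ.

Under the substitution, the integrand becomes 26exp(-r^2), so

    ∬_D (26exp(-x^2 - y^2)) dA = ∫_{0}^{π/2} ∫_{0}^{5} (26exp(-r^2)) · r dr dθ.

Inner integral (in r): ∫_{0}^{5} (26exp(-r^2)) · r dr = 13 - 13exp(-25).

Outer integral (in θ): ∫_{0}^{π/2} (13 - 13exp(-25)) dθ = -13π (1 - exp(25))exp(-25)/2.

Therefore ∬_D (26exp(-x^2 - y^2)) dA = -13π (1 - exp(25))exp(-25)/2.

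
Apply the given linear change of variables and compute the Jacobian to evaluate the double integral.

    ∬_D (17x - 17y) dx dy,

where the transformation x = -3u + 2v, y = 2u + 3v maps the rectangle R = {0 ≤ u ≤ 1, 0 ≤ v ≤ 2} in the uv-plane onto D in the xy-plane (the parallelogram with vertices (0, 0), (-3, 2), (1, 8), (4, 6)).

Compute the Jacobian determinant of (x, y) with respect to (u, v):

    ∂(x,y)/∂(u,v) = | -3  2 | = (-3)(3) - (2)(2) = -13.
                   | 2  3 |

Its absolute value is |J| = 13 (the area scaling factor).

Substituting x = -3u + 2v, y = 2u + 3v into the integrand,

    17x - 17y → -85u - 17v,

so the integral becomes

    ∬_R (-85u - 17v) · |J| du dv = ∫_0^1 ∫_0^2 (-1105u - 221v) dv du.

Inner (v): -2210u - 442.
Outer (u): -1547.

Therefore ∬_D (17x - 17y) dx dy = -1547.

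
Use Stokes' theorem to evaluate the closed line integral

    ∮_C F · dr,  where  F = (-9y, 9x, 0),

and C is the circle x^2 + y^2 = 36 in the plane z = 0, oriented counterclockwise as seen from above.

Let S be the flat disk x^2 + y^2 ≤ 36 in the plane z = 0, with upward unit normal n̂ = ẑ. By Stokes' theorem,

    ∮_C F · dr = ∬_S (∇ × F) · n̂ dS = ∬_D (curl F)_z dA,

where D is the disk x^2 + y^2 ≤ 36.

Compute the curl of F = (-9y, 9x, 0):
    (∇ × F)_x = ∂F_z/∂y - ∂F_y/∂z = 0,
    (∇ × F)_y = ∂F_x/∂z - ∂F_z/∂x = 0,
    (∇ × F)_z = ∂F_y/∂x - ∂F_x/∂y = 18.

On z = 0, (curl F)_z = 18.

Convert to polar (x = r cos θ, y = r sin θ, dA = r dr dθ); the integrand becomes 18, so

    ∬_D (curl F)_z dA = ∫_0^{2π} ∫_0^{6} (18) · r dr dθ.

Inner (r from 0 to 6): 324.
Outer (θ from 0 to 2π): 648π.

Therefore ∮_C F · dr = 648π.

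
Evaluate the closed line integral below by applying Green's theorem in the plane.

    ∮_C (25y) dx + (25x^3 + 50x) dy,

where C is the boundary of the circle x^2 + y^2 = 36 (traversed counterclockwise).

Green's theorem converts the closed line integral into a double integral over the enclosed region D:

    ∮_C P dx + Q dy = ∬_D (∂Q/∂x - ∂P/∂y) dA.

Here P = 25y, Q = 25x^3 + 50x, so

    ∂Q/∂x = 75x^2 + 50,    ∂P/∂y = 25,
    ∂Q/∂x - ∂P/∂y = 75x^2 + 25.

D is the region x^2 + y^2 ≤ 36. Evaluating the double integral:

In polar coordinates (x = r cos θ, y = r sin θ, dA = r dr dθ) the integrand becomes 75r^2cos(θ)^2 + 25, so

    ∬_D (75x^2 + 25) dA = ∫_0^{2π} ∫_0^{6} (75r^2cos(θ)^2 + 25) · r dr dθ.

Inner (r from 0 to 6): 24300cos(θ)^2 + 450.
Outer (θ from 0 to 2π): 25200π.

Therefore ∮_C P dx + Q dy = 25200π.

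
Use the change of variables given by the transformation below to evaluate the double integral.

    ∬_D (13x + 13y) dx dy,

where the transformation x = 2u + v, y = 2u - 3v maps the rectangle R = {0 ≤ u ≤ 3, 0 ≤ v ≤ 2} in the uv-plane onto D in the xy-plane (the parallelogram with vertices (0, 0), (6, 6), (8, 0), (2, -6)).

Compute the Jacobian determinant of (x, y) with respect to (u, v):

    ∂(x,y)/∂(u,v) = | 2  1 | = (2)(-3) - (1)(2) = -8.
                   | 2  -3 |

Its absolute value is |J| = 8 (the area scaling factor).

Substituting x = 2u + v, y = 2u - 3v into the integrand,

    13x + 13y → 52u - 26v,

so the integral becomes

    ∬_R (52u - 26v) · |J| du dv = ∫_0^3 ∫_0^2 (416u - 208v) dv du.

Inner (v): 832u - 416.
Outer (u): 2496.

Therefore ∬_D (13x + 13y) dx dy = 2496.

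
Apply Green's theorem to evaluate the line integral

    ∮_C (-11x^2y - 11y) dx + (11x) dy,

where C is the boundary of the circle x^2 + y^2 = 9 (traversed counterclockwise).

Green's theorem converts the closed line integral into a double integral over the enclosed region D:

    ∮_C P dx + Q dy = ∬_D (∂Q/∂x - ∂P/∂y) dA.

Here P = -11x^2y - 11y, Q = 11x, so

    ∂Q/∂x = 11,    ∂P/∂y = -11x^2 - 11,
    ∂Q/∂x - ∂P/∂y = 11x^2 + 22.

D is the region x^2 + y^2 ≤ 9. Evaluating the double integral:

In polar coordinates (x = r cos θ, y = r sin θ, dA = r dr dθ) the integrand becomes 11r^2cos(θ)^2 + 22, so

    ∬_D (11x^2 + 22) dA = ∫_0^{2π} ∫_0^{3} (11r^2cos(θ)^2 + 22) · r dr dθ.

Inner (r from 0 to 3): 891cos(θ)^2/4 + 99.
Outer (θ from 0 to 2π): 1683π/4.

Therefore ∮_C P dx + Q dy = 1683π/4.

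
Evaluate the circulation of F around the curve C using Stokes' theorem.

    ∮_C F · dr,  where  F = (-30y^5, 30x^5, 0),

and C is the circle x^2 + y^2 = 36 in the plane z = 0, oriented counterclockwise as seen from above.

Let S be the flat disk x^2 + y^2 ≤ 36 in the plane z = 0, with upward unit normal n̂ = ẑ. By Stokes' theorem,

    ∮_C F · dr = ∬_S (∇ × F) · n̂ dS = ∬_D (curl F)_z dA,

where D is the disk x^2 + y^2 ≤ 36.

Compute the curl of F = (-30y^5, 30x^5, 0):
    (∇ × F)_x = ∂F_z/∂y - ∂F_y/∂z = 0,
    (∇ × F)_y = ∂F_x/∂z - ∂F_z/∂x = 0,
    (∇ × F)_z = ∂F_y/∂x - ∂F_x/∂y = 150x^4 + 150y^4.

On z = 0, (curl F)_z = 150x^4 + 150y^4.

Convert to polar (x = r cos θ, y = r sin θ, dA = r dr dθ); the integrand becomes 150r^4(sin(θ)^4 + cos(θ)^4), so

    ∬_D (curl F)_z dA = ∫_0^{2π} ∫_0^{6} (150r^4(sin(θ)^4 + cos(θ)^4)) · r dr dθ.

Inner (r from 0 to 6): 1166400sin(θ)^4 + 1166400cos(θ)^4.
Outer (θ from 0 to 2π): 1749600π.

Therefore ∮_C F · dr = 1749600π.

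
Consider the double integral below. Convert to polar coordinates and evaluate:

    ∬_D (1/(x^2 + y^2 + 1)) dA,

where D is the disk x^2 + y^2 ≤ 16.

The region D is 0 ≤ r ≤ 4, 0 ≤ θ ≤ 2π in polar coordinates, where x = r cos(θ), y = r sin(θ), and dA = r dr dθ.

Under the substitution, the integrand becomes 1/(r^2 + 1), so

    ∬_D (1/(x^2 + y^2 + 1)) dA = ∫_{0}^{2π} ∫_{0}^{4} (1/(r^2 + 1)) · r dr dθ.

Inner integral (in r): ∫_{0}^{4} (1/(r^2 + 1)) · r dr = log(17)/2.

Outer integral (in θ): ∫_{0}^{2π} (log(17)/2) dθ = π log(17).

Therefore ∬_D (1/(x^2 + y^2 + 1)) dA = π log(17).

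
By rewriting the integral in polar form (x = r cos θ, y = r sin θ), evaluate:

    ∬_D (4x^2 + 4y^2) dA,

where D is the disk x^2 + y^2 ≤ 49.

The region D is 0 ≤ r ≤ 7, 0 ≤ θ ≤ 2π in polar coordinates, where x = r cos(θ), y = r sin(θ), and dA = r dr dθ.

Under the substitution, the integrand becomes 4r^2, so

    ∬_D (4x^2 + 4y^2) dA = ∫_{0}^{2π} ∫_{0}^{7} (4r^2) · r dr dθ.

Inner integral (in r): ∫_{0}^{7} (4r^2) · r dr = 2401.

Outer integral (in θ): ∫_{0}^{2π} (2401) dθ = 4802π.

Therefore ∬_D (4x^2 + 4y^2) dA = 4802π.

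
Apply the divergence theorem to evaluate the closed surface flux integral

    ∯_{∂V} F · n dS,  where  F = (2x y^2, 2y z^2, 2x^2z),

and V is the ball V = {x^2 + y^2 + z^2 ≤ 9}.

By the divergence theorem,

    ∯_{∂V} F · n dS = ∭_V (∇ · F) dV.

Compute the divergence:
    ∇ · F = ∂F_x/∂x + ∂F_y/∂y + ∂F_z/∂z = 2y^2 + 2z^2 + 2x^2 = 2x^2 + 2y^2 + 2z^2.

In spherical coordinates, x = ρ sin(φ) cos(θ), y = ρ sin(φ) sin(θ), z = ρ cos(φ), dV = ρ^2 sin(φ) dρ dφ dθ, with 0 ≤ ρ ≤ 3, 0 ≤ φ ≤ π, 0 ≤ θ ≤ 2π.

The integrand, after substitution and multiplying by the volume element, becomes (2ρ^2) · ρ^2 sin(φ), so

    ∭_V (∇·F) dV = ∫_0^{2π} ∫_0^{π} ∫_0^{3} (2ρ^2) · ρ^2 sin(φ) dρ dφ dθ.

Inner (ρ from 0 to 3): 486sin(φ)/5.
Middle (φ from 0 to π): 972/5.
Outer (θ from 0 to 2π): 1944π/5.

Therefore ∯_{∂V} F · n dS = 1944π/5.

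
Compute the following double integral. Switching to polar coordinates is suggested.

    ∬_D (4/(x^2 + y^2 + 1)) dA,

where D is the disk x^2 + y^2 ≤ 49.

The region D is 0 ≤ r ≤ 7, 0 ≤ θ ≤ 2π in polar coordinates, where x = r cos(θ), y = r sin(θ), and dA = r dr dθ.

Under the substitution, the integrand becomes 4/(r^2 + 1), so

    ∬_D (4/(x^2 + y^2 + 1)) dA = ∫_{0}^{2π} ∫_{0}^{7} (4/(r^2 + 1)) · r dr dθ.

Inner integral (in r): ∫_{0}^{7} (4/(r^2 + 1)) · r dr = log(2500).

Outer integral (in θ): ∫_{0}^{2π} (log(2500)) dθ = 4π log(50).

Therefore ∬_D (4/(x^2 + y^2 + 1)) dA = 4π log(50).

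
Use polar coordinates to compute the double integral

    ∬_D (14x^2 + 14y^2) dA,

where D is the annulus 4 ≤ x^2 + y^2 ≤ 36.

The region D is 2 ≤ r ≤ 6, 0 ≤ θ ≤ 2π in polar coordinates, where x = r cos(θ), y = r sin(θ), and dA = r dr dθ.

Under the substitution, the integrand becomes 14r^2, so

    ∬_D (14x^2 + 14y^2) dA = ∫_{0}^{2π} ∫_{2}^{6} (14r^2) · r dr dθ.

Inner integral (in r): ∫_{2}^{6} (14r^2) · r dr = 4480.

Outer integral (in θ): ∫_{0}^{2π} (4480) dθ = 8960π.

Therefore ∬_D (14x^2 + 14y^2) dA = 8960π.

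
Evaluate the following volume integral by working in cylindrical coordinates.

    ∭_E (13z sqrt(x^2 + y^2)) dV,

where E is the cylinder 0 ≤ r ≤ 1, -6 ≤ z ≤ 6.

In cylindrical coordinates, x = r cos(θ), y = r sin(θ), z = z, and dV = r dr dθ dz.

The integrand becomes 13r z, so

    ∭_E (13z sqrt(x^2 + y^2)) dV = ∫_{0}^{2π} ∫_{0}^{1} ∫_{-6}^{6} (13r z) · r dz dr dθ.

Inner (z): 0.
Middle (r from 0 to 1): 0.
Outer (θ): 0.

Therefore the triple integral equals 0.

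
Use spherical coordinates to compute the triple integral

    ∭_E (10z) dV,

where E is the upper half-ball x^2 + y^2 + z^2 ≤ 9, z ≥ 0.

In spherical coordinates, x = ρ sin(φ) cos(θ), y = ρ sin(φ) sin(θ), z = ρ cos(φ), and dV = ρ^2 sin(φ) dρ dφ dθ.

The integrand becomes 10ρ cos(φ), so

    ∭_E (10z) dV = ∫_{0}^{2π} ∫_{0}^{π/2} ∫_{0}^{3} (10ρ cos(φ)) · ρ^2 sin(φ) dρ dφ dθ.

Inner (ρ): 405sin(2φ)/4.
Middle (φ): 405/4.
Outer (θ): 405π/2.

Therefore the triple integral equals 405π/2.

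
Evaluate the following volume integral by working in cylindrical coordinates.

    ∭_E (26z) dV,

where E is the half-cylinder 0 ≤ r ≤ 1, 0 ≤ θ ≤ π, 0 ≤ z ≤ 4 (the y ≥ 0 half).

In cylindrical coordinates, x = r cos(θ), y = r sin(θ), z = z, and dV = r dr dθ dz.

The integrand becomes 26z, so

    ∭_E (26z) dV = ∫_{0}^{π} ∫_{0}^{1} ∫_{0}^{4} (26z) · r dz dr dθ.

Inner (z): 208r.
Middle (r from 0 to 1): 104.
Outer (θ): 104π.

Therefore the triple integral equals 104π.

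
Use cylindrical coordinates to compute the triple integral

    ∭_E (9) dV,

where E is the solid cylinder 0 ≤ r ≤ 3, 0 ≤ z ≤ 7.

In cylindrical coordinates, x = r cos(θ), y = r sin(θ), z = z, and dV = r dr dθ dz.

The integrand becomes 9, so

    ∭_E (9) dV = ∫_{0}^{2π} ∫_{0}^{3} ∫_{0}^{7} (9) · r dz dr dθ.

Inner (z): 63r.
Middle (r from 0 to 3): 567/2.
Outer (θ): 567π.

Therefore the triple integral equals 567π.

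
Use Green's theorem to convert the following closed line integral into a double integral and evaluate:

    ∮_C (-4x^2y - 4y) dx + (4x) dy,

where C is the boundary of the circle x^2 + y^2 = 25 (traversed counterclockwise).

Green's theorem converts the closed line integral into a double integral over the enclosed region D:

    ∮_C P dx + Q dy = ∬_D (∂Q/∂x - ∂P/∂y) dA.

Here P = -4x^2y - 4y, Q = 4x, so

    ∂Q/∂x = 4,    ∂P/∂y = -4x^2 - 4,
    ∂Q/∂x - ∂P/∂y = 4x^2 + 8.

D is the region x^2 + y^2 ≤ 25. Evaluating the double integral:

In polar coordinates (x = r cos θ, y = r sin θ, dA = r dr dθ) the integrand becomes 4r^2cos(θ)^2 + 8, so

    ∬_D (4x^2 + 8) dA = ∫_0^{2π} ∫_0^{5} (4r^2cos(θ)^2 + 8) · r dr dθ.

Inner (r from 0 to 5): 625cos(θ)^2 + 100.
Outer (θ from 0 to 2π): 825π.

Therefore ∮_C P dx + Q dy = 825π.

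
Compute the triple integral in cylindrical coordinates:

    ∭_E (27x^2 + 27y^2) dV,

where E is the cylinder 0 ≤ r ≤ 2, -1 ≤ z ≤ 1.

In cylindrical coordinates, x = r cos(θ), y = r sin(θ), z = z, and dV = r dr dθ dz.

The integrand becomes 27r^2, so

    ∭_E (27x^2 + 27y^2) dV = ∫_{0}^{2π} ∫_{0}^{2} ∫_{-1}^{1} (27r^2) · r dz dr dθ.

Inner (z): 54r^3.
Middle (r from 0 to 2): 216.
Outer (θ): 432π.

Therefore the triple integral equals 432π.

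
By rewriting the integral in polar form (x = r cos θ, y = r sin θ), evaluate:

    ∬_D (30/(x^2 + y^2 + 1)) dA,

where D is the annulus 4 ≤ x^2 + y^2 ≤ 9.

The region D is 2 ≤ r ≤ 3, 0 ≤ θ ≤ 2π in polar coordinates, where x = r cos(θ), y = r sin(θ), and dA = r dr dθ.

Under the substitution, the integrand becomes 30/(r^2 + 1), so

    ∬_D (30/(x^2 + y^2 + 1)) dA = ∫_{0}^{2π} ∫_{2}^{3} (30/(r^2 + 1)) · r dr dθ.

Inner integral (in r): ∫_{2}^{3} (30/(r^2 + 1)) · r dr = log(32768).

Outer integral (in θ): ∫_{0}^{2π} (log(32768)) dθ = 30π log(2).

Therefore ∬_D (30/(x^2 + y^2 + 1)) dA = 30π log(2).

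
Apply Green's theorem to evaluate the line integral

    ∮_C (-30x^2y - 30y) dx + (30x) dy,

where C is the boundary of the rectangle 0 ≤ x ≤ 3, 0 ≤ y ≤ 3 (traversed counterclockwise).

Green's theorem converts the closed line integral into a double integral over the enclosed region D:

    ∮_C P dx + Q dy = ∬_D (∂Q/∂x - ∂P/∂y) dA.

Here P = -30x^2y - 30y, Q = 30x, so

    ∂Q/∂x = 30,    ∂P/∂y = -30x^2 - 30,
    ∂Q/∂x - ∂P/∂y = 30x^2 + 60.

D is the region 0 ≤ x ≤ 3, 0 ≤ y ≤ 3. Evaluating the double integral:

    ∬_D (30x^2 + 60) dA = ∫_0^{3} ∫_0^{3} (30x^2 + 60) dy dx.

Inner (y from 0 to 3): 90x^2 + 180.
Outer (x from 0 to 3): 1350.

Therefore ∮_C P dx + Q dy = 1350.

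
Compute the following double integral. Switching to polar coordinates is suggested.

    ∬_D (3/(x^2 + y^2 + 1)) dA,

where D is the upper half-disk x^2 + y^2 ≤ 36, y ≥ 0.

The region D is 0 ≤ r ≤ 6, 0 ≤ θ ≤ π in polar coordinates, where x = r cos(θ), y = r sin(θ), and dA = r dr dθ.

Under the substitution, the integrand becomes 3/(r^2 + 1), so

    ∬_D (3/(x^2 + y^2 + 1)) dA = ∫_{0}^{π} ∫_{0}^{6} (3/(r^2 + 1)) · r dr dθ.

Inner integral (in r): ∫_{0}^{6} (3/(r^2 + 1)) · r dr = 3log(37)/2.

Outer integral (in θ): ∫_{0}^{π} (3log(37)/2) dθ = 3π log(37)/2.

Therefore ∬_D (3/(x^2 + y^2 + 1)) dA = 3π log(37)/2.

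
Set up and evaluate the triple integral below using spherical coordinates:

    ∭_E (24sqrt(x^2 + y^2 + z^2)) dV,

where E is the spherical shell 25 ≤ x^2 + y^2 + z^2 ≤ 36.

In spherical coordinates, x = ρ sin(φ) cos(θ), y = ρ sin(φ) sin(θ), z = ρ cos(φ), and dV = ρ^2 sin(φ) dρ dφ dθ.

The integrand becomes 24ρ, so

    ∭_E (24sqrt(x^2 + y^2 + z^2)) dV = ∫_{0}^{2π} ∫_{0}^{π} ∫_{5}^{6} (24ρ) · ρ^2 sin(φ) dρ dφ dθ.

Inner (ρ): 4026sin(φ).
Middle (φ): 8052.
Outer (θ): 16104π.

Therefore the triple integral equals 16104π.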